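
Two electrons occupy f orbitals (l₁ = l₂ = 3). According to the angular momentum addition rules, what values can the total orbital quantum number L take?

The total orbital quantum number L ranges from |l₁ − l₂| to l₁ + l₂ in integer steps.
L ∈ {0, 1, 2, 3, 4, 5, 6}.

L = 0, 1, 2, 3, 4, 5, 6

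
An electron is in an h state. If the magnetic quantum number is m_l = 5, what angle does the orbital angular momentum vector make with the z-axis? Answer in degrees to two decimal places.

θ ≈ 24.09°

The letter h corresponds to l = 5.
|L|² = l(l+1)ℏ² = 30ℏ², so |L| = √30 ℏ.
L_z = m_l ℏ = 5ℏ.
cos θ = L_z/|L| = 5/√30, so θ ≈ 24.09°.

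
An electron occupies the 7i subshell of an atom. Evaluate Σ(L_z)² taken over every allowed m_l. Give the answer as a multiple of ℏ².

For 7i, l = 6.
The allowed m_l values are -6, -5, -4, -3, -2, -1, 0, 1, 2, 3, 4, 5, 6.
Summing m² from −6 to 6: Σ m_l² = 182.

Σ(L_z)² = 182 ℏ²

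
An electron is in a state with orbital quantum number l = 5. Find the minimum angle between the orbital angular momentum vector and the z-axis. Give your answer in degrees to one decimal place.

|L| = ℏ√(l(l+1)) = √30 ℏ.
The smallest angle corresponds to the largest L_z, i.e. m_l = l = 5, giving L_z = 5ℏ.
cos θ_min = 5/√30, so θ_min ≈ 24.1°.

θ_min ≈ 24.1°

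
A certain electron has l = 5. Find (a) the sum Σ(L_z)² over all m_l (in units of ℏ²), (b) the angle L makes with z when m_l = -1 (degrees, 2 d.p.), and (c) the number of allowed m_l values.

Σ(L_z)² = 110 ℏ²; θ(m_l=-1) ≈ 100.52°; 11 values

Σ m_l² = 110, so Σ(L_z)² = 110 ℏ².
For m_l = -1: cos θ = -1/√30, θ ≈ 100.52°.
There are 2l+1 = 11 values of m_l.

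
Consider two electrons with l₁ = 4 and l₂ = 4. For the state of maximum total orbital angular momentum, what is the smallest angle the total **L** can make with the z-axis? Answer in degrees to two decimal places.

θ_min ≈ 19.47°

By the triangle rule, |l₁ − l₂| ≤ L ≤ l₁ + l₂.
L ∈ {0, 1, 2, 3, 4, 5, 6, 7, 8}.
The maximum is L = 8, with |L_tot| = ℏ√(8·9) = 6√2 ℏ.
The minimum angle with z is arccos(8/√72) ≈ 19.47°.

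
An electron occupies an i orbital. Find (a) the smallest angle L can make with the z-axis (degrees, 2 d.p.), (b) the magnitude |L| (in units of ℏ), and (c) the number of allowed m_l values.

For an i orbital, l = 6.
cos θ_min = 6/√42, so θ_min ≈ 22.21°.
|L| = ℏ√(6·7) = √42 ℏ ≈ 6.481ℏ.
There are 2l+1 = 13 values of m_l.

θ_min ≈ 22.21°; |L| = √42 ℏ ≈ 6.481ℏ; 13 values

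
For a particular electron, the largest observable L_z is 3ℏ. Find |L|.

|L| = 2√3 ℏ ≈ 3.464ℏ

Since max m_l = l, l = 3.
Then |L| = ℏ√(3·4) = 2√3 ℏ.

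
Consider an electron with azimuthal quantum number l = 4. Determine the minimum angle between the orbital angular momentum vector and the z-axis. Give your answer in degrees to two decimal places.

θ_min ≈ 26.57°

|L| = √(l(l+1)) ℏ = 2√5 ℏ.
The smallest angle corresponds to the largest L_z, i.e. m_l = l = 4, giving L_z = 4ℏ.
cos θ_min = 4/√20, so θ_min ≈ 26.57°.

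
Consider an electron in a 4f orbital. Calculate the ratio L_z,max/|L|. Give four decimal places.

The 4f subshell has l = 3.
|L| = 2√3 ℏ ≈ 3.4641ℏ, while L_z,max = lℏ = 3ℏ.
L_z,max/|L| = 3/√12 = 0.8660.

L_z,max/|L| = 0.8660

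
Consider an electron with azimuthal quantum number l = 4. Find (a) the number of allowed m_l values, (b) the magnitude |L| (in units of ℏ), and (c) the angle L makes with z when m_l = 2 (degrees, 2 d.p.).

There are 2l+1 = 9 values of m_l.
|L| = ℏ√(4·5) = 2√5 ℏ ≈ 4.472ℏ.
For m_l = 2: cos θ = 2/√20, θ ≈ 63.43°.

9 values; |L| = 2√5 ℏ ≈ 4.472ℏ; θ(m_l=2) ≈ 63.43°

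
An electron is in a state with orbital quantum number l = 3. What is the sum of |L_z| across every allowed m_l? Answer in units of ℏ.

Σ|L_z| = 12 ℏ

The allowed m_l values are -3, -2, -1, 0, 1, 2, 3.
Σ|m_l| = l(l+1) = 12.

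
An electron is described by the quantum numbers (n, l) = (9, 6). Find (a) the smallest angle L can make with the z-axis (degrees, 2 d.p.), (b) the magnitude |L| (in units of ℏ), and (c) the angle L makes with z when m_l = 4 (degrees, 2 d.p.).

θ_min ≈ 22.21°; |L| = √42 ℏ ≈ 6.481ℏ; θ(m_l=4) ≈ 51.89°

cos θ_min = 6/√42, so θ_min ≈ 22.21°.
|L| = ℏ√(6·7) = √42 ℏ ≈ 6.481ℏ.
For m_l = 4: cos θ = 4/√42, θ ≈ 51.89°.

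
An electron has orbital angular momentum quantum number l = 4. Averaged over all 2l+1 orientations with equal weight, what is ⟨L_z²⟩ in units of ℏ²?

⟨L_z²⟩ = 6.667 ℏ²

m_l runs from −4 to 4, i.e. {-4, -3, -2, -1, 0, 1, 2, 3, 4}.
⟨L_z²⟩ = ℏ²·(Σ m_l²)/(2l+1) = ℏ²·60/9 = 6.667ℏ².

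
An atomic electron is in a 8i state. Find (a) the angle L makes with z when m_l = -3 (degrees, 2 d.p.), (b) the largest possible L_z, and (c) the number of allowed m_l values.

θ(m_l=-3) ≈ 117.58°; L_z,max = 6ℏ; 13 values

8i means n = 8, l = 6.
For m_l = -3: cos θ = -3/√42, θ ≈ 117.58°.
L_z,max = lℏ = 6ℏ.
There are 2l+1 = 13 values of m_l.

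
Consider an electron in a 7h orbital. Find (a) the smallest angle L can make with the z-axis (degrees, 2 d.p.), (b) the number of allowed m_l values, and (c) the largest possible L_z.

The 7h subshell has l = 5.
cos θ_min = 5/√30, so θ_min ≈ 24.09°.
There are 2l+1 = 11 values of m_l.
L_z,max = lℏ = 5ℏ.

θ_min ≈ 24.09°; 11 values; L_z,max = 5ℏ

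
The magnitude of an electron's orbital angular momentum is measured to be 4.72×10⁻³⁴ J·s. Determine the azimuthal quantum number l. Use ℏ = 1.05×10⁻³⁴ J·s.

|L|/ℏ = (4.72×10⁻³⁴)/(1.05×10⁻³⁴) ≈ 4.495.
Set l(l+1) = 20.21; the integer solution is l = 4.

l = 4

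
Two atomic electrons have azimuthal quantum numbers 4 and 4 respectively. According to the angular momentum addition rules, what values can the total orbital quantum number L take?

L = 0, 1, 2, 3, 4, 5, 6, 7, 8

By the triangle rule, |l₁ − l₂| ≤ L ≤ l₁ + l₂.
Allowed values: L = 0, 1, 2, 3, 4, 5, 6, 7, 8.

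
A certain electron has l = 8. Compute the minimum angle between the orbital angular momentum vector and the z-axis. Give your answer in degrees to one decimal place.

θ_min ≈ 19.5°

|L| = ℏ√(l(l+1)) = 6√2 ℏ.
The smallest angle corresponds to the largest L_z, i.e. m_l = l = 8, giving L_z = 8ℏ.
cos θ_min = 8/√72, so θ_min ≈ 19.5°.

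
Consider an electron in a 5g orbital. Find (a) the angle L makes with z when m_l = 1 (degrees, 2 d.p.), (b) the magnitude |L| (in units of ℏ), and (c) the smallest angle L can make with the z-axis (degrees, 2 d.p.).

θ(m_l=1) ≈ 77.08°; |L| = 2√5 ℏ ≈ 4.472ℏ; θ_min ≈ 26.57°

5g means n = 5, l = 4.
For m_l = 1: cos θ = 1/√20, θ ≈ 77.08°.
|L| = ℏ√(4·5) = 2√5 ℏ ≈ 4.472ℏ.
cos θ_min = 4/√20, so θ_min ≈ 26.57°.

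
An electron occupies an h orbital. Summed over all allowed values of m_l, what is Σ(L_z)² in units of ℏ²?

Σ(L_z)² = 110 ℏ²

An h state has l = 5.
m_l ∈ {-5, -4, -3, -2, -1, 0, 1, 2, 3, 4, 5}.
Σ m_l² = l(l+1)(2l+1)/3 = 5·6·11/3 = 110.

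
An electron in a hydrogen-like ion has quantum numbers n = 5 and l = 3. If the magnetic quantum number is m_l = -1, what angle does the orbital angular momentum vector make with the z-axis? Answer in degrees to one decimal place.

θ ≈ 106.8°

|L| = ℏ√(l(l+1)) = 2√3 ℏ.
L_z = m_l ℏ = −1ℏ.
cos θ = L_z/|L| = -1/√12, so θ ≈ 106.8°.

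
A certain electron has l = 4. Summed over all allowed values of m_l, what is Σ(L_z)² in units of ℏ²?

Σ(L_z)² = 60 ℏ²

m_l ∈ {-4, -3, -2, -1, 0, 1, 2, 3, 4}.
Σ m_l² = 2·(1 + 4 + 9 + 16) = 60.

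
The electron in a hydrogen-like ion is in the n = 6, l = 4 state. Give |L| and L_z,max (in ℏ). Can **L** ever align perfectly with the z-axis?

|L| = 2√5 ℏ ≈ 4.4721ℏ, while L_z,max = lℏ = 4ℏ.
Since |L| > L_z,max, the vector can never point exactly along z; the closest it comes is θ_min = arccos(4/√20) ≈ 26.6°.

No: L_z,max = 4ℏ < |L| = 2√5 ℏ ≈ 4.472ℏ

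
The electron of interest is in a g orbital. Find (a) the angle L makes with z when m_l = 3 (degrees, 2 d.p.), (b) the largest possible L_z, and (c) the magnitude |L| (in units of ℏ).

θ(m_l=3) ≈ 47.87°; L_z,max = 4ℏ; |L| = 2√5 ℏ ≈ 4.472ℏ

A g state has l = 4.
For m_l = 3: cos θ = 3/√20, θ ≈ 47.87°.
L_z,max = lℏ = 4ℏ.
|L| = ℏ√(4·5) = 2√5 ℏ ≈ 4.472ℏ.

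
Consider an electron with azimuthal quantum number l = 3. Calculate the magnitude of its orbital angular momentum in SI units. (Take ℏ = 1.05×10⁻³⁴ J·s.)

|L| = 3.64×10⁻³⁴ J·s

|L| = ℏ√(l(l+1)) = ℏ√(3·4) = 2√3 ℏ
Numerically, |L| = 3.464 × (1.05×10⁻³⁴ J·s) = 3.64×10⁻³⁴ J·s.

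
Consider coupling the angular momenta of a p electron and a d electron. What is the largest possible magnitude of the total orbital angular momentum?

The total orbital quantum number L ranges from |l₁ − l₂| to l₁ + l₂ in integer steps.
So L can be 1, 2, 3.
The largest magnitude corresponds to L = 3: |L_tot| = ℏ√(3·4) = 2√3 ℏ.

|L_tot|_max = 2√3 ℏ ≈ 3.464ℏ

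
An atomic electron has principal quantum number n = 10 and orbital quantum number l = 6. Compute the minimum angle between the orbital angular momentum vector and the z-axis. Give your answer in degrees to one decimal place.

|L| = ℏ√(l(l+1)) = √42 ℏ.
The smallest angle corresponds to the largest L_z, i.e. m_l = l = 6, giving L_z = 6ℏ.
cos θ_min = 6/√42, so θ_min ≈ 22.2°.

θ_min ≈ 22.2°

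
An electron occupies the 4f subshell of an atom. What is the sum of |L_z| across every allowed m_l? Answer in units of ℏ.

For 4f, l = 3.
m_l runs from −3 to 3, i.e. {-3, -2, -1, 0, 1, 2, 3}.
Σ|m_l| = 2(1+2+…+3) = 12.

Σ|L_z| = 12 ℏ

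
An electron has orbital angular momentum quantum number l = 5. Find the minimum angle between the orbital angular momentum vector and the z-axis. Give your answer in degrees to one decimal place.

|L| = ℏ√(l(l+1)) = √30 ℏ.
The smallest angle corresponds to the largest L_z, i.e. m_l = l = 5, giving L_z = 5ℏ.
cos θ_min = 5/√30, so θ_min ≈ 24.1°.

θ_min ≈ 24.1°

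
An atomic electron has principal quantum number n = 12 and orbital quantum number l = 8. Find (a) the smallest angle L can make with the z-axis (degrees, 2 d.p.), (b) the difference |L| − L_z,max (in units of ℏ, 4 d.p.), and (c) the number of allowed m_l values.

cos θ_min = 8/√72, so θ_min ≈ 19.47°.
|L| − L_z,max = (6√2 − 8)ℏ ≈ 0.4853ℏ.
There are 2l+1 = 17 values of m_l.

θ_min ≈ 19.47°; |L|−L_z,max ≈ 0.4853ℏ; 17 values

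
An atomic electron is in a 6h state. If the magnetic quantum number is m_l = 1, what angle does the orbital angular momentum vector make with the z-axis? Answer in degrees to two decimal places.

The 6h subshell has l = 5.
|L| = ℏ√(l(l+1)) = √30 ℏ.
L_z = m_l ℏ = 1ℏ.
cos θ = L_z/|L| = 1/√30, so θ ≈ 79.48°.

θ ≈ 79.48°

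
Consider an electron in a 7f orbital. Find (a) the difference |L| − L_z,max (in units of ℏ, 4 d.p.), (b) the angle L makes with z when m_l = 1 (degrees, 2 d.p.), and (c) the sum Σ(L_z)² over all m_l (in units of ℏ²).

|L|−L_z,max ≈ 0.4641ℏ; θ(m_l=1) ≈ 73.22°; Σ(L_z)² = 28 ℏ²

For 7f, l = 3.
|L| − L_z,max = (2√3 − 3)ℏ ≈ 0.4641ℏ.
For m_l = 1: cos θ = 1/√12, θ ≈ 73.22°.
Σ m_l² = 28, so Σ(L_z)² = 28 ℏ².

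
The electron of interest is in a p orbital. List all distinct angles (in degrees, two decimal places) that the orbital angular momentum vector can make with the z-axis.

A p state has l = 1.
|L| = √(l(l+1)) ℏ = √2 ℏ.
cos θ = m_l/√2 for each m_l ∈ {-1, 0, 1}.

θ ∈ {45.00°, 90.00°, 135.00°}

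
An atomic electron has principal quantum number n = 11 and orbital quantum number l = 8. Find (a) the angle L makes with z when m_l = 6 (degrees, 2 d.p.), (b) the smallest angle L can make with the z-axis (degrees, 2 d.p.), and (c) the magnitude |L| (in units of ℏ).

θ(m_l=6) ≈ 45.00°; θ_min ≈ 19.47°; |L| = 6√2 ℏ ≈ 8.485ℏ

For m_l = 6: cos θ = 6/√72, θ ≈ 45.00°.
cos θ_min = 8/√72, so θ_min ≈ 19.47°.
|L| = ℏ√(8·9) = 6√2 ℏ ≈ 8.485ℏ.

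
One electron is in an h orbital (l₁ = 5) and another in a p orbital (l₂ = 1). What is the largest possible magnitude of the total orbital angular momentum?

|L_tot|_max = √42 ℏ ≈ 6.481ℏ

The total orbital quantum number L ranges from |l₁ − l₂| to l₁ + l₂ in integer steps.
Allowed values: L = 4, 5, 6.
The largest magnitude corresponds to L = 6: |L_tot| = ℏ√(6·7) = √42 ℏ.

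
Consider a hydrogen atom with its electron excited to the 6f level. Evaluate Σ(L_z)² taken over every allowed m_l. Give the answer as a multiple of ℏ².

Σ(L_z)² = 28 ℏ²

The 6f level has l = 3.
The allowed m_l values are -3, -2, -1, 0, 1, 2, 3.
Summing m² from −3 to 3: Σ m_l² = 28.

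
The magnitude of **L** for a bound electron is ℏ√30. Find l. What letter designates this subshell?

Since |L|² = l(l+1)ℏ², l(l+1) = 30.
Solving: l = 5.

l = 5 (h orbital)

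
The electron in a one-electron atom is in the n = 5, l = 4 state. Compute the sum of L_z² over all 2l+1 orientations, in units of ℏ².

m_l runs from −4 to 4, i.e. {-4, -3, -2, -1, 0, 1, 2, 3, 4}.
Σ m_l² = 2·(1 + 4 + 9 + 16) = 60.

Σ(L_z)² = 60 ℏ²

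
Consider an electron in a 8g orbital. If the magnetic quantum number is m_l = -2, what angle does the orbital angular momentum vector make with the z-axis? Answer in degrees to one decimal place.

For 8g, l = 4.
|L| = √(l(l+1)) ℏ = 2√5 ℏ.
L_z = m_l ℏ = −2ℏ.
cos θ = L_z/|L| = -2/√20, so θ ≈ 116.6°.

θ ≈ 116.6°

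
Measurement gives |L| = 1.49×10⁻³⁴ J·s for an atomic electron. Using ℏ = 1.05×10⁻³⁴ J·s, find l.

l = 1

In units of ℏ, |L| ≈ 1.419.
l(l+1) ≈ 1.419² ≈ 2.01, so l = 1.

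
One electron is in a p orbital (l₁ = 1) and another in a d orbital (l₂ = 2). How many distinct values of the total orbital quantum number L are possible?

3

The total orbital quantum number L ranges from |l₁ − l₂| to l₁ + l₂ in integer steps.
Allowed values: L = 1, 2, 3.
That is 3 values.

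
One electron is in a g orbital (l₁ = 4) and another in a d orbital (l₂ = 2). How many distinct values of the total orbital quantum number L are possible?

5

The total orbital quantum number L ranges from |l₁ − l₂| to l₁ + l₂ in integer steps.
L ∈ {2, 3, 4, 5, 6}.
That is 5 values.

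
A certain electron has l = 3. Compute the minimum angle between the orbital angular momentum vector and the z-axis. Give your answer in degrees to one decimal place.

θ_min ≈ 30.0°

|L| = √(l(l+1)) ℏ = 2√3 ℏ.
The smallest angle corresponds to the largest L_z, i.e. m_l = l = 3, giving L_z = 3ℏ.
cos θ_min = 3/√12, so θ_min ≈ 30.0°.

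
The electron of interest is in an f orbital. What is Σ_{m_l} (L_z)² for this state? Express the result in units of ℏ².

For an f orbital, l = 3.
The allowed m_l values are -3, -2, -1, 0, 1, 2, 3.
Summing m² from −3 to 3: Σ m_l² = 28.

Σ(L_z)² = 28 ℏ²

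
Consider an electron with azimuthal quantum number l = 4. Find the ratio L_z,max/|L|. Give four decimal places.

|L| = 2√5 ℏ ≈ 4.4721ℏ, while L_z,max = lℏ = 4ℏ.
L_z,max/|L| = 4/√20 = 0.8944.

L_z,max/|L| = 0.8944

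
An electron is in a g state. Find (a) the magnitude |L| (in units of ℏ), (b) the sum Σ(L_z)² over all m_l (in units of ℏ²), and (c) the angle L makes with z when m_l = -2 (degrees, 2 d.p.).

The letter g corresponds to l = 4.
|L| = ℏ√(4·5) = 2√5 ℏ ≈ 4.472ℏ.
Σ m_l² = 60, so Σ(L_z)² = 60 ℏ².
For m_l = -2: cos θ = -2/√20, θ ≈ 116.57°.

|L| = 2√5 ℏ ≈ 4.472ℏ; Σ(L_z)² = 60 ℏ²; θ(m_l=-2) ≈ 116.57°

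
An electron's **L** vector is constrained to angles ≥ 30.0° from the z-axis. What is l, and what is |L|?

cos²θ_min = l/(l+1) = 0.7500.
l = cos²θ/sin²θ ≈ 3.
Then |L| = ℏ√(3·4) = 2√3 ℏ.

l = 3, |L| = 2√3 ℏ ≈ 3.464ℏ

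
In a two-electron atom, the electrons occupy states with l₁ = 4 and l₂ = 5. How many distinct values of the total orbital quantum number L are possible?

9

By the triangle rule, |l₁ − l₂| ≤ L ≤ l₁ + l₂.
So L can be 1, 2, 3, 4, 5, 6, 7, 8, 9.
That is 9 values.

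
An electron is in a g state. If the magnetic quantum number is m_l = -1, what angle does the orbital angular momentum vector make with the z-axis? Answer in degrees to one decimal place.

θ ≈ 102.9°

G corresponds to l = 4.
|L|² = l(l+1)ℏ² = 20ℏ², so |L| = 2√5 ℏ.
L_z = m_l ℏ = −1ℏ.
cos θ = L_z/|L| = -1/√20, so θ ≈ 102.9°.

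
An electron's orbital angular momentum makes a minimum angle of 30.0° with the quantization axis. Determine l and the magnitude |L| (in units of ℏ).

l = 3, |L| = 2√3 ℏ ≈ 3.464ℏ

cos²θ_min = l/(l+1) = 0.7500.
Solving: l = 3.
Then |L| = ℏ√(3·4) = 2√3 ℏ.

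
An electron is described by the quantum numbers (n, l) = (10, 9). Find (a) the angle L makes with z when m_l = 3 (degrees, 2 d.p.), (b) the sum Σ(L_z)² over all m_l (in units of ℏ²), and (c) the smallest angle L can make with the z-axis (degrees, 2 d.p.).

θ(m_l=3) ≈ 71.57°; Σ(L_z)² = 570 ℏ²; θ_min ≈ 18.43°

For m_l = 3: cos θ = 3/√90, θ ≈ 71.57°.
Σ m_l² = 570, so Σ(L_z)² = 570 ℏ².
cos θ_min = 9/√90, so θ_min ≈ 18.43°.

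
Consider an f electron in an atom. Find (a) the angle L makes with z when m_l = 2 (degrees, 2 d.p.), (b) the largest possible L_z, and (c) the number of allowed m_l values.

θ(m_l=2) ≈ 54.74°; L_z,max = 3ℏ; 7 values

An f state has l = 3.
For m_l = 2: cos θ = 2/√12, θ ≈ 54.74°.
L_z,max = lℏ = 3ℏ.
There are 2l+1 = 7 values of m_l.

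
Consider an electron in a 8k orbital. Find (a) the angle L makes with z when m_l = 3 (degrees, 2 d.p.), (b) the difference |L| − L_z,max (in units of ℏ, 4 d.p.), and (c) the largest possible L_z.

For 8k, l = 7.
For m_l = 3: cos θ = 3/√56, θ ≈ 66.37°.
|L| − L_z,max = (2√14 − 7)ℏ ≈ 0.4833ℏ.
L_z,max = lℏ = 7ℏ.

θ(m_l=3) ≈ 66.37°; |L|−L_z,max ≈ 0.4833ℏ; L_z,max = 7ℏ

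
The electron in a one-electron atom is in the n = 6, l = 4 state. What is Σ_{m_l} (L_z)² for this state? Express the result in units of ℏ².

m_l ∈ {-4, -3, -2, -1, 0, 1, 2, 3, 4}.
Summing m² from −4 to 4: Σ m_l² = 60.

Σ(L_z)² = 60 ℏ²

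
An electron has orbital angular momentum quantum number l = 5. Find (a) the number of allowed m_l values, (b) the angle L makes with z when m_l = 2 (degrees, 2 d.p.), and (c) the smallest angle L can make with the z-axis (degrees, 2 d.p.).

There are 2l+1 = 11 values of m_l.
For m_l = 2: cos θ = 2/√30, θ ≈ 68.58°.
cos θ_min = 5/√30, so θ_min ≈ 24.09°.

11 values; θ(m_l=2) ≈ 68.58°; θ_min ≈ 24.09°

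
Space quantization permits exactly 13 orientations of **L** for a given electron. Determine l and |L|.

l = 6, |L| = √42 ℏ ≈ 6.481ℏ

Since there are 2l+1 = 13 values of m_l, l = 6.
Then |L| = √(l(l+1)) ℏ = √42 ℏ.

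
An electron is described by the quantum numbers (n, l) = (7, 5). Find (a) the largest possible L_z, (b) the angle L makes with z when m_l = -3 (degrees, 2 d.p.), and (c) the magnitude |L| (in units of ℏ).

L_z,max = 5ℏ; θ(m_l=-3) ≈ 123.21°; |L| = √30 ℏ ≈ 5.477ℏ

L_z,max = lℏ = 5ℏ.
For m_l = -3: cos θ = -3/√30, θ ≈ 123.21°.
|L| = ℏ√(5·6) = √30 ℏ ≈ 5.477ℏ.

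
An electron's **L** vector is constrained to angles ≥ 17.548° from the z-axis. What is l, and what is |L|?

l = 10, |L| = √110 ℏ ≈ 10.488ℏ

cos θ_min = l/√(l(l+1)) = √(l/(l+1)), so l/(l+1) = cos²(17.548°) = 0.9091.
Thus l = 0.9091/(1 − 0.9091) ≈ 10.
Then |L| = ℏ√(10·11) = √110 ℏ.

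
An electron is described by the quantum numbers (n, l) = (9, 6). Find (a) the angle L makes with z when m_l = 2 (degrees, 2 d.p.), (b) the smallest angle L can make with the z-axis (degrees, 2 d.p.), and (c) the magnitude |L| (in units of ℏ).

For m_l = 2: cos θ = 2/√42, θ ≈ 72.02°.
cos θ_min = 6/√42, so θ_min ≈ 22.21°.
|L| = ℏ√(6·7) = √42 ℏ ≈ 6.481ℏ.

θ(m_l=2) ≈ 72.02°; θ_min ≈ 22.21°; |L| = √42 ℏ ≈ 6.481ℏ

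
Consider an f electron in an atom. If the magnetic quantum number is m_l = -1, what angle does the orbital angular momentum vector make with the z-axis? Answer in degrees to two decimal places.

θ ≈ 106.78°

An f state has l = 3.
|L| = ℏ√(l(l+1)) = 2√3 ℏ.
L_z = m_l ℏ = −1ℏ.
cos θ = L_z/|L| = -1/√12, so θ ≈ 106.78°.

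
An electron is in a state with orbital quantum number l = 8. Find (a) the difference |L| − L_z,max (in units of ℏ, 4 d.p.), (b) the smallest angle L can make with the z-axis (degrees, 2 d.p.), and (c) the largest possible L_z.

|L| − L_z,max = (6√2 − 8)ℏ ≈ 0.4853ℏ.
cos θ_min = 8/√72, so θ_min ≈ 19.47°.
L_z,max = lℏ = 8ℏ.

|L|−L_z,max ≈ 0.4853ℏ; θ_min ≈ 19.47°; L_z,max = 8ℏ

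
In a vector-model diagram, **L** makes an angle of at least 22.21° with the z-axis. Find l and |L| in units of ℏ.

l = 6, |L| = √42 ℏ ≈ 6.481ℏ

cos θ_min = l/√(l(l+1)) = √(l/(l+1)), so l/(l+1) = cos²(22.21°) = 0.8571.
l = cos²θ/sin²θ ≈ 6.
Then |L| = ℏ√(6·7) = √42 ℏ.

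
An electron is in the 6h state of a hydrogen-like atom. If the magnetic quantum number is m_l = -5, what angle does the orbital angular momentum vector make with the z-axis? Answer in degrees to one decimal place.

6h means n = 6, l = 5.
|L|² = l(l+1)ℏ² = 30ℏ², so |L| = √30 ℏ.
L_z = m_l ℏ = −5ℏ.
cos θ = L_z/|L| = -5/√30, so θ ≈ 155.9°.

θ ≈ 155.9°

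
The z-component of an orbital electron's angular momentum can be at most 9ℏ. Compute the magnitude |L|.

The maximum L_z equals lℏ, giving l = 9.
Then |L| = ℏ√(9·10) = 3√10 ℏ.

|L| = 3√10 ℏ ≈ 9.487ℏ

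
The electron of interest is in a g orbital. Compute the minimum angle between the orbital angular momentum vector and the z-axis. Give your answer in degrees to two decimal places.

A g state has l = 4.
|L| = √(l(l+1)) ℏ = 2√5 ℏ.
The smallest angle corresponds to the largest L_z, i.e. m_l = l = 4, giving L_z = 4ℏ.
cos θ_min = 4/√20, so θ_min ≈ 26.57°.

θ_min ≈ 26.57°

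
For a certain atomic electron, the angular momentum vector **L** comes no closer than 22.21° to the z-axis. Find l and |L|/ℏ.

cos²θ_min = l/(l+1) = 0.8571.
Thus l = 0.8571/(1 − 0.8571) ≈ 6.
Then |L| = ℏ√(6·7) = √42 ℏ.

l = 6, |L| = √42 ℏ ≈ 6.481ℏ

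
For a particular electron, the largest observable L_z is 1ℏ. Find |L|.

L_z,max = lℏ, so l = 1.
|L| = ℏ√(l(l+1)) = √2 ℏ.

|L| = √2 ℏ ≈ 1.414ℏ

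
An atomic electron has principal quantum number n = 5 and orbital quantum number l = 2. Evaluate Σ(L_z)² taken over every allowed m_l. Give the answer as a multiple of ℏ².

Σ(L_z)² = 10 ℏ²

The allowed m_l values are -2, -1, 0, 1, 2.
Σ m_l² = 2·(1 + 4) = 10.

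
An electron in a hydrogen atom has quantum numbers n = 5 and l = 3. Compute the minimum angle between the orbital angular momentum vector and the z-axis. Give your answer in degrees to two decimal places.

θ_min ≈ 30.00°

|L|² = l(l+1)ℏ² = 12ℏ², so |L| = 2√3 ℏ.
The smallest angle corresponds to the largest L_z, i.e. m_l = l = 3, giving L_z = 3ℏ.
cos θ_min = 3/√12, so θ_min ≈ 30.00°.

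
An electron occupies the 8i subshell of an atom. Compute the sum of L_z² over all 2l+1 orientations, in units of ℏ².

For 8i, l = 6.
m_l ∈ {-6, -5, -4, -3, -2, -1, 0, 1, 2, 3, 4, 5, 6}.
Σ m_l² = 2·(1 + 4 + 9 + 16 + 25 + 36) = 182.

Σ(L_z)² = 182 ℏ²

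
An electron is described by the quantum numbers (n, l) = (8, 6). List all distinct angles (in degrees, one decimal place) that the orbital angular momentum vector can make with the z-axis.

θ ∈ {22.2°, 39.5°, 51.9°, 62.4°, 72.0°, 81.1°, 90.0°, 98.9°, 108.0°, 117.6°, 128.1°, 140.5°, 157.8°}

|L| = ℏ√(l(l+1)) = √42 ℏ.
cos θ = m_l/√42 for each m_l ∈ {-6, -5, -4, -3, -2, -1, 0, 1, 2, 3, 4, 5, 6}.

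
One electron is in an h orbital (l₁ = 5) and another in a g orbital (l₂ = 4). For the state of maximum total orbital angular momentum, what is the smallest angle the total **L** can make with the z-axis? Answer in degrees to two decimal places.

θ_min ≈ 18.43°

Angular momentum addition gives L = |l₁ − l₂|, …, l₁ + l₂.
Allowed values: L = 1, 2, 3, 4, 5, 6, 7, 8, 9.
The maximum is L = 9, with |L_tot| = ℏ√(9·10) = 3√10 ℏ.
The minimum angle with z is arccos(9/√90) ≈ 18.43°.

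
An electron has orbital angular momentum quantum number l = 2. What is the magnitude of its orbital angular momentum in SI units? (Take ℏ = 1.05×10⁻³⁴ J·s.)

|L| = ℏ√(l(l+1)) = ℏ√(2·3) = √6 ℏ
Numerically, |L| = 2.449 × (1.05×10⁻³⁴ J·s) = 2.57×10⁻³⁴ J·s.

|L| = 2.57×10⁻³⁴ J·s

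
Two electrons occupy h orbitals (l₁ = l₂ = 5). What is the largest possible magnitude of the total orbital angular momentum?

The total orbital quantum number L ranges from |l₁ − l₂| to l₁ + l₂ in integer steps.
Allowed values: L = 0, 1, 2, 3, 4, 5, 6, 7, 8, 9, 10.
The largest magnitude corresponds to L = 10: |L_tot| = ℏ√(10·11) = √110 ℏ.

|L_tot|_max = √110 ℏ ≈ 10.488ℏ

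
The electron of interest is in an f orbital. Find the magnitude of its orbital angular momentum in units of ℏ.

|L| = 2√3 ℏ ≈ 3.464ℏ

An f state has l = 3.
|L| = ℏ√(l(l+1)) = ℏ√(3·4) = 2√3 ℏ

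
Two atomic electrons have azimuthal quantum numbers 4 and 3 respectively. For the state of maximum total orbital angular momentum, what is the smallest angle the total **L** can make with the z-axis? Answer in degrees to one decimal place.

Angular momentum addition gives L = |l₁ − l₂|, …, l₁ + l₂.
L ∈ {1, 2, 3, 4, 5, 6, 7}.
The maximum is L = 7, with |L_tot| = ℏ√(7·8) = 2√14 ℏ.
The minimum angle with z is arccos(7/√56) ≈ 20.7°.

θ_min ≈ 20.7°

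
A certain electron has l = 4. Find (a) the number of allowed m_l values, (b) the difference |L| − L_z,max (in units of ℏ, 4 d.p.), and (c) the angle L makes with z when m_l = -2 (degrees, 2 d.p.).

9 values; |L|−L_z,max ≈ 0.4721ℏ; θ(m_l=-2) ≈ 116.57°

There are 2l+1 = 9 values of m_l.
|L| − L_z,max = (2√5 − 4)ℏ ≈ 0.4721ℏ.
For m_l = -2: cos θ = -2/√20, θ ≈ 116.57°.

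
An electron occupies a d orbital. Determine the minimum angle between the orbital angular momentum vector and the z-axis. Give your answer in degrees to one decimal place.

θ_min ≈ 35.3°

The letter d corresponds to l = 2.
|L| = √(l(l+1)) ℏ = √6 ℏ.
The smallest angle corresponds to the largest L_z, i.e. m_l = l = 2, giving L_z = 2ℏ.
cos θ_min = 2/√6, so θ_min ≈ 35.3°.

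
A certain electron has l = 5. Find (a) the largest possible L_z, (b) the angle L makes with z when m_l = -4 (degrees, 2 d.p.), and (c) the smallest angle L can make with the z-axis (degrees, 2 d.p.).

L_z,max = lℏ = 5ℏ.
For m_l = -4: cos θ = -4/√30, θ ≈ 136.91°.
cos θ_min = 5/√30, so θ_min ≈ 24.09°.

L_z,max = 5ℏ; θ(m_l=-4) ≈ 136.91°; θ_min ≈ 24.09°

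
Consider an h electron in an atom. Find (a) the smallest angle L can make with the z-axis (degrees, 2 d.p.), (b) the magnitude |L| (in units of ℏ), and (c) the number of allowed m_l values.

For an h orbital, l = 5.
cos θ_min = 5/√30, so θ_min ≈ 24.09°.
|L| = ℏ√(5·6) = √30 ℏ ≈ 5.477ℏ.
There are 2l+1 = 11 values of m_l.

θ_min ≈ 24.09°; |L| = √30 ℏ ≈ 5.477ℏ; 11 values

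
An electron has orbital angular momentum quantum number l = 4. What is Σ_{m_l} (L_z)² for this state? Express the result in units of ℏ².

m_l ∈ {-4, -3, -2, -1, 0, 1, 2, 3, 4}.
Summing m² from −4 to 4: Σ m_l² = 60.

Σ(L_z)² = 60 ℏ²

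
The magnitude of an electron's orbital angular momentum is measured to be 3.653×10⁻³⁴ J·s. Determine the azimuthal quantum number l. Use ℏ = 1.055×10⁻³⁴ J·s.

l = 3

Dividing by ℏ: |L|/ℏ ≈ 3.463.
l(l+1) ≈ 3.463² ≈ 11.99, so l = 3.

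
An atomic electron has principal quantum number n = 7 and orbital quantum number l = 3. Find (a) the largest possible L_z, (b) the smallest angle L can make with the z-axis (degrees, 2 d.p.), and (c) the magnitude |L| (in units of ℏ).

L_z,max = 3ℏ; θ_min ≈ 30.00°; |L| = 2√3 ℏ ≈ 3.464ℏ

L_z,max = lℏ = 3ℏ.
cos θ_min = 3/√12, so θ_min ≈ 30.00°.
|L| = ℏ√(3·4) = 2√3 ℏ ≈ 3.464ℏ.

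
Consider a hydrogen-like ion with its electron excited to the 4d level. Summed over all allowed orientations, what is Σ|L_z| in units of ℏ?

The 4d level has l = 2.
m_l runs from −2 to 2, i.e. {-2, -1, 0, 1, 2}.
Σ|m_l| = l(l+1) = 6.

Σ|L_z| = 6 ℏ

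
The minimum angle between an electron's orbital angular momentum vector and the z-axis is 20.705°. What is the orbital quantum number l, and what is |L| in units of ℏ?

l = 7, |L| = 2√14 ℏ ≈ 7.483ℏ

At minimum angle, m_l = l, so cos θ = l/√(l(l+1)); cos²θ = l/(l+1) = 0.8750.
Thus l = 0.8750/(1 − 0.8750) ≈ 7.
Then |L| = ℏ√(7·8) = 2√14 ℏ.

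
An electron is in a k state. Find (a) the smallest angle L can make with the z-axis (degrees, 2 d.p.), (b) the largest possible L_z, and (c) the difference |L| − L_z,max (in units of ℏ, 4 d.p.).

For a k orbital, l = 7.
cos θ_min = 7/√56, so θ_min ≈ 20.70°.
L_z,max = lℏ = 7ℏ.
|L| − L_z,max = (2√14 − 7)ℏ ≈ 0.4833ℏ.

θ_min ≈ 20.70°; L_z,max = 7ℏ; |L|−L_z,max ≈ 0.4833ℏ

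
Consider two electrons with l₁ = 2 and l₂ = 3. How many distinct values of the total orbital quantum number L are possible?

5

L runs from |2 − 3| = 1 to 2 + 3 = 5.
L ∈ {1, 2, 3, 4, 5}.
That is 5 values.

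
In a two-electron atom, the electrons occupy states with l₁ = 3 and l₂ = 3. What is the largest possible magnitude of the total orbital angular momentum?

The total orbital quantum number L ranges from |l₁ − l₂| to l₁ + l₂ in integer steps.
L ∈ {0, 1, 2, 3, 4, 5, 6}.
The largest magnitude corresponds to L = 6: |L_tot| = ℏ√(6·7) = √42 ℏ.

|L_tot|_max = √42 ℏ ≈ 6.481ℏ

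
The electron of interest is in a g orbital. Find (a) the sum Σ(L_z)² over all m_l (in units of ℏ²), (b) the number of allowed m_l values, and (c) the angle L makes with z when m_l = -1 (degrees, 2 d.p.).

For a g orbital, l = 4.
Σ m_l² = 60, so Σ(L_z)² = 60 ℏ².
There are 2l+1 = 9 values of m_l.
For m_l = -1: cos θ = -1/√20, θ ≈ 102.92°.

Σ(L_z)² = 60 ℏ²; 9 values; θ(m_l=-1) ≈ 102.92°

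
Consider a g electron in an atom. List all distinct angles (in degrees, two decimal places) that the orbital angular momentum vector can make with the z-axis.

The letter g corresponds to l = 4.
|L| = ℏ√(l(l+1)) = 2√5 ℏ.
cos θ = m_l/√20 for each m_l ∈ {-4, -3, -2, -1, 0, 1, 2, 3, 4}.

θ ∈ {26.57°, 47.87°, 63.43°, 77.08°, 90.00°, 102.92°, 116.57°, 132.13°, 153.43°}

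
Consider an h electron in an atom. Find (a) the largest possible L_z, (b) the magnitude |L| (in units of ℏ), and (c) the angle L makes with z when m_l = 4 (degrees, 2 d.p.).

An h state has l = 5.
L_z,max = lℏ = 5ℏ.
|L| = ℏ√(5·6) = √30 ℏ ≈ 5.477ℏ.
For m_l = 4: cos θ = 4/√30, θ ≈ 43.09°.

L_z,max = 5ℏ; |L| = √30 ℏ ≈ 5.477ℏ; θ(m_l=4) ≈ 43.09°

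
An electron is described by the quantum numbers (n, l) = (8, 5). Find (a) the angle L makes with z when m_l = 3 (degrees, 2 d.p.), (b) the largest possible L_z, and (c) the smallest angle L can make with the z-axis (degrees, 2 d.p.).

θ(m_l=3) ≈ 56.79°; L_z,max = 5ℏ; θ_min ≈ 24.09°

For m_l = 3: cos θ = 3/√30, θ ≈ 56.79°.
L_z,max = lℏ = 5ℏ.
cos θ_min = 5/√30, so θ_min ≈ 24.09°.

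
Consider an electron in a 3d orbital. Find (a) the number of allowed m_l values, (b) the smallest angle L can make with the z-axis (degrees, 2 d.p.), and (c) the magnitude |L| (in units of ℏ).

The 3d subshell has l = 2.
There are 2l+1 = 5 values of m_l.
cos θ_min = 2/√6, so θ_min ≈ 35.26°.
|L| = ℏ√(2·3) = √6 ℏ ≈ 2.449ℏ.

5 values; θ_min ≈ 35.26°; |L| = √6 ℏ ≈ 2.449ℏ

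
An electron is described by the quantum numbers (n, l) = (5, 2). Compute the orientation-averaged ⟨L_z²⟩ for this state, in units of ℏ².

The allowed m_l values are -2, -1, 0, 1, 2.
Average of L_z² over 5 states: 10/5 ℏ² = 2 ℏ².

⟨L_z²⟩ = 2 ℏ²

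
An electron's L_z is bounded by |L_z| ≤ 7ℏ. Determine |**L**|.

|L| = 2√14 ℏ ≈ 7.483ℏ

L_z,max = lℏ, so l = 7.
|L| = ℏ√(l(l+1)) = 2√14 ℏ.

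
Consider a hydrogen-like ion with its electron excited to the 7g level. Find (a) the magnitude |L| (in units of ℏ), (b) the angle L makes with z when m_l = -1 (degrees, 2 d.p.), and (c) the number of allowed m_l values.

The 7g level has l = 4.
|L| = ℏ√(4·5) = 2√5 ℏ ≈ 4.472ℏ.
For m_l = -1: cos θ = -1/√20, θ ≈ 102.92°.
There are 2l+1 = 9 values of m_l.

|L| = 2√5 ℏ ≈ 4.472ℏ; θ(m_l=-1) ≈ 102.92°; 9 values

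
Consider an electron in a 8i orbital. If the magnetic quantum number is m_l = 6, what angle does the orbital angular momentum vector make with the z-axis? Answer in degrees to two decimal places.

θ ≈ 22.21°

The 8i subshell has l = 6.
|L| = √(l(l+1)) ℏ = √42 ℏ.
L_z = m_l ℏ = 6ℏ.
cos θ = L_z/|L| = 6/√42, so θ ≈ 22.21°.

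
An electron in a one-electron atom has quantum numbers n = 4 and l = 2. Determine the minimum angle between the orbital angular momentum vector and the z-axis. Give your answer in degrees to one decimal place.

|L| = √(l(l+1)) ℏ = √6 ℏ.
The smallest angle corresponds to the largest L_z, i.e. m_l = l = 2, giving L_z = 2ℏ.
cos θ_min = 2/√6, so θ_min ≈ 35.3°.

θ_min ≈ 35.3°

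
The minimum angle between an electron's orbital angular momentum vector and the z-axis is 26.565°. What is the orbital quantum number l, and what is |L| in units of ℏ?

At minimum angle, m_l = l, so cos θ = l/√(l(l+1)); cos²θ = l/(l+1) = 0.8000.
Solving: l = 4.
Then |L| = ℏ√(4·5) = 2√5 ℏ.

l = 4, |L| = 2√5 ℏ ≈ 4.472ℏ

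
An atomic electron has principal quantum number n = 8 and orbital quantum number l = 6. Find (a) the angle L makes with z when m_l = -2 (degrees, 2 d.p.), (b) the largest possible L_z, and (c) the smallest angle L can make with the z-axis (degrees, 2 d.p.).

For m_l = -2: cos θ = -2/√42, θ ≈ 107.98°.
L_z,max = lℏ = 6ℏ.
cos θ_min = 6/√42, so θ_min ≈ 22.21°.

θ(m_l=-2) ≈ 107.98°; L_z,max = 6ℏ; θ_min ≈ 22.21°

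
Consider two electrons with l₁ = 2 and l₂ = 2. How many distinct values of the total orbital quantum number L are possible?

Angular momentum addition gives L = |l₁ − l₂|, …, l₁ + l₂.
Allowed values: L = 0, 1, 2, 3, 4.
That is 5 values.

5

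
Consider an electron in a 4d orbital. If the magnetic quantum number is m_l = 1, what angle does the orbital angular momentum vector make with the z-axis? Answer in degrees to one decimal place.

θ ≈ 65.9°

4d means n = 4, l = 2.
|L|² = l(l+1)ℏ² = 6ℏ², so |L| = √6 ℏ.
L_z = m_l ℏ = 1ℏ.
cos θ = L_z/|L| = 1/√6, so θ ≈ 65.9°.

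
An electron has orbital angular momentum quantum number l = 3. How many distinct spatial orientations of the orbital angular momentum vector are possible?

The number of m_l values is 2l + 1 = 2·3 + 1 = 7.

7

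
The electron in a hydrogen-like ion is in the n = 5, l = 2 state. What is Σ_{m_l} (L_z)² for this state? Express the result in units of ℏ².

m_l runs from −2 to 2, i.e. {-2, -1, 0, 1, 2}.
Σ m_l² = l(l+1)(2l+1)/3 = 2·3·5/3 = 10.

Σ(L_z)² = 10 ℏ²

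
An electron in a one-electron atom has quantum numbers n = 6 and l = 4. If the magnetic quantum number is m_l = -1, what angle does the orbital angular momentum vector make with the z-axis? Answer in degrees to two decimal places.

|L|² = l(l+1)ℏ² = 20ℏ², so |L| = 2√5 ℏ.
L_z = m_l ℏ = −1ℏ.
cos θ = L_z/|L| = -1/√20, so θ ≈ 102.92°.

θ ≈ 102.92°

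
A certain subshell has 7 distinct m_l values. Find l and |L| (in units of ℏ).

Since there are 2l+1 = 7 values of m_l, l = 3.
Then |L| = √(l(l+1)) ℏ = 2√3 ℏ.

l = 3, |L| = 2√3 ℏ ≈ 3.464ℏ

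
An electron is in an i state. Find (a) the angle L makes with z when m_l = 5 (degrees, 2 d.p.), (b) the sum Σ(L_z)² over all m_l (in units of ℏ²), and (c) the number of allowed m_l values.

θ(m_l=5) ≈ 39.51°; Σ(L_z)² = 182 ℏ²; 13 values

For an i orbital, l = 6.
For m_l = 5: cos θ = 5/√42, θ ≈ 39.51°.
Σ m_l² = 182, so Σ(L_z)² = 182 ℏ².
There are 2l+1 = 13 values of m_l.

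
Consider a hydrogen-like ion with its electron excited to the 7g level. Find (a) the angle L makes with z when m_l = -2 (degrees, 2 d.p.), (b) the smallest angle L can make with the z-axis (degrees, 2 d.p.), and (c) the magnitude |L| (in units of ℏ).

θ(m_l=-2) ≈ 116.57°; θ_min ≈ 26.57°; |L| = 2√5 ℏ ≈ 4.472ℏ

The 7g level has l = 4.
For m_l = -2: cos θ = -2/√20, θ ≈ 116.57°.
cos θ_min = 4/√20, so θ_min ≈ 26.57°.
|L| = ℏ√(4·5) = 2√5 ℏ ≈ 4.472ℏ.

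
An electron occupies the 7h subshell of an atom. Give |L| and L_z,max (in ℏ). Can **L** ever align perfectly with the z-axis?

No: L_z,max = 5ℏ < |L| = √30 ℏ ≈ 5.477ℏ

For 7h, l = 5.
|L| = √30 ℏ ≈ 5.4772ℏ, while L_z,max = lℏ = 5ℏ.
Since |L| > L_z,max, the vector can never point exactly along z; the closest it comes is θ_min = arccos(5/√30) ≈ 24.1°.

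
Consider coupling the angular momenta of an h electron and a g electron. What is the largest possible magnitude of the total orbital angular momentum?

|L_tot|_max = 3√10 ℏ ≈ 9.487ℏ

By the triangle rule, |l₁ − l₂| ≤ L ≤ l₁ + l₂.
Allowed values: L = 1, 2, 3, 4, 5, 6, 7, 8, 9.
The largest magnitude corresponds to L = 9: |L_tot| = ℏ√(9·10) = 3√10 ℏ.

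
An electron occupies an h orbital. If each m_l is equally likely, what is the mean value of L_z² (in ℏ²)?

⟨L_z²⟩ = 10 ℏ²

For an h orbital, l = 5.
The allowed m_l values are -5, -4, -3, -2, -1, 0, 1, 2, 3, 4, 5.
⟨L_z²⟩ = ℏ²·(Σ m_l²)/(2l+1) = ℏ²·110/11 = 10ℏ².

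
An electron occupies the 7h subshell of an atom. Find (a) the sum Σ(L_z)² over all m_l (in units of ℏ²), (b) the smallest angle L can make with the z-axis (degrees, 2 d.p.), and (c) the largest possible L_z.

Σ(L_z)² = 110 ℏ²; θ_min ≈ 24.09°; L_z,max = 5ℏ

7h means n = 7, l = 5.
Σ m_l² = 110, so Σ(L_z)² = 110 ℏ².
cos θ_min = 5/√30, so θ_min ≈ 24.09°.
L_z,max = lℏ = 5ℏ.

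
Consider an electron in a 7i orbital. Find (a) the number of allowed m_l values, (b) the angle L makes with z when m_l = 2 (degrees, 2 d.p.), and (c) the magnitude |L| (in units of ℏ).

The 7i subshell has l = 6.
There are 2l+1 = 13 values of m_l.
For m_l = 2: cos θ = 2/√42, θ ≈ 72.02°.
|L| = ℏ√(6·7) = √42 ℏ ≈ 6.481ℏ.

13 values; θ(m_l=2) ≈ 72.02°; |L| = √42 ℏ ≈ 6.481ℏ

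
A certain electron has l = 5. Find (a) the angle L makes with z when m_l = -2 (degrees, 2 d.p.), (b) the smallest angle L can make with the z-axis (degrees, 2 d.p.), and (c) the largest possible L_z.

For m_l = -2: cos θ = -2/√30, θ ≈ 111.42°.
cos θ_min = 5/√30, so θ_min ≈ 24.09°.
L_z,max = lℏ = 5ℏ.

θ(m_l=-2) ≈ 111.42°; θ_min ≈ 24.09°; L_z,max = 5ℏ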